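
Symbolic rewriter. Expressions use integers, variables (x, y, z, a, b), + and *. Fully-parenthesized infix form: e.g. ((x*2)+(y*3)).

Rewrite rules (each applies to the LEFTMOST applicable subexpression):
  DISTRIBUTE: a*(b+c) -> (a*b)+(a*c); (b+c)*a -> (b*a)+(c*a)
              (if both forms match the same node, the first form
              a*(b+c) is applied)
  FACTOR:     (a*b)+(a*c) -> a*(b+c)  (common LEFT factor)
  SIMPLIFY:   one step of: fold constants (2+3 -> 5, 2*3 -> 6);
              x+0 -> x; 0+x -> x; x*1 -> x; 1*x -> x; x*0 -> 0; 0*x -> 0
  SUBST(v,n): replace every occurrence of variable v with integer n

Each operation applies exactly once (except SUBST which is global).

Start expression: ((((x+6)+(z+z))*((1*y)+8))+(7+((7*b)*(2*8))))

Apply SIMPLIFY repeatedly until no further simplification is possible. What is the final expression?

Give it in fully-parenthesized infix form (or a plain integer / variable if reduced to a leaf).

Answer: ((((x+6)+(z+z))*(y+8))+(7+((7*b)*16)))

Derivation:
Start: ((((x+6)+(z+z))*((1*y)+8))+(7+((7*b)*(2*8))))
Step 1: at LRL: (1*y) -> y; overall: ((((x+6)+(z+z))*((1*y)+8))+(7+((7*b)*(2*8)))) -> ((((x+6)+(z+z))*(y+8))+(7+((7*b)*(2*8))))
Step 2: at RRR: (2*8) -> 16; overall: ((((x+6)+(z+z))*(y+8))+(7+((7*b)*(2*8)))) -> ((((x+6)+(z+z))*(y+8))+(7+((7*b)*16)))
Fixed point: ((((x+6)+(z+z))*(y+8))+(7+((7*b)*16)))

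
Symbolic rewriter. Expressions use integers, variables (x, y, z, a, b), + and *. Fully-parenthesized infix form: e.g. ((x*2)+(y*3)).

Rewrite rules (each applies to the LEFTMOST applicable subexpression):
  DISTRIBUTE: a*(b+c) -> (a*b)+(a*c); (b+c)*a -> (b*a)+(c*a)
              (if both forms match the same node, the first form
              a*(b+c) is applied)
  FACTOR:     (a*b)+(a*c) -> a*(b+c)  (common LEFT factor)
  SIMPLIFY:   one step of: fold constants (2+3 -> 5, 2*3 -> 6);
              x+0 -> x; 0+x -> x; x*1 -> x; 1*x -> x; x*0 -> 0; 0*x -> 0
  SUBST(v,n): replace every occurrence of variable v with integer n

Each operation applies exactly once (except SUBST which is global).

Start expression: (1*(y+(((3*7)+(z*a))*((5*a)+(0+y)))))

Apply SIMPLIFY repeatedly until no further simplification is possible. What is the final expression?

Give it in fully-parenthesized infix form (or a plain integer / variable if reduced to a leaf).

Start: (1*(y+(((3*7)+(z*a))*((5*a)+(0+y)))))
Step 1: at root: (1*(y+(((3*7)+(z*a))*((5*a)+(0+y))))) -> (y+(((3*7)+(z*a))*((5*a)+(0+y)))); overall: (1*(y+(((3*7)+(z*a))*((5*a)+(0+y))))) -> (y+(((3*7)+(z*a))*((5*a)+(0+y))))
Step 2: at RLL: (3*7) -> 21; overall: (y+(((3*7)+(z*a))*((5*a)+(0+y)))) -> (y+((21+(z*a))*((5*a)+(0+y))))
Step 3: at RRR: (0+y) -> y; overall: (y+((21+(z*a))*((5*a)+(0+y)))) -> (y+((21+(z*a))*((5*a)+y)))
Fixed point: (y+((21+(z*a))*((5*a)+y)))

Answer: (y+((21+(z*a))*((5*a)+y)))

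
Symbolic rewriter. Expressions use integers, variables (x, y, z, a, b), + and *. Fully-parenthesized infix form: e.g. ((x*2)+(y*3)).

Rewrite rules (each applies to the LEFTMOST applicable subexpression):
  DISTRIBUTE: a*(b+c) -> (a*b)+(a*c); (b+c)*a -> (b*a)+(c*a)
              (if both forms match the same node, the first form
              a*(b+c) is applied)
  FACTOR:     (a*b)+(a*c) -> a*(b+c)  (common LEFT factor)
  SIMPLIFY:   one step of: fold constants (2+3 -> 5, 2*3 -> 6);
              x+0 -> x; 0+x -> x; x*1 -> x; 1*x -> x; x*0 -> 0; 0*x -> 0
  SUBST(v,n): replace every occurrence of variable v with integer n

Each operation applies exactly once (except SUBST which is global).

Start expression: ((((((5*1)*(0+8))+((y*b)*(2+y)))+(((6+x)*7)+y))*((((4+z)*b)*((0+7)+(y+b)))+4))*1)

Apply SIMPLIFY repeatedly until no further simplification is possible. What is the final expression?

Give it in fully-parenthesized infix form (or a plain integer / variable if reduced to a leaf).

Answer: (((40+((y*b)*(2+y)))+(((6+x)*7)+y))*((((4+z)*b)*(7+(y+b)))+4))

Derivation:
Start: ((((((5*1)*(0+8))+((y*b)*(2+y)))+(((6+x)*7)+y))*((((4+z)*b)*((0+7)+(y+b)))+4))*1)
Step 1: at root: ((((((5*1)*(0+8))+((y*b)*(2+y)))+(((6+x)*7)+y))*((((4+z)*b)*((0+7)+(y+b)))+4))*1) -> (((((5*1)*(0+8))+((y*b)*(2+y)))+(((6+x)*7)+y))*((((4+z)*b)*((0+7)+(y+b)))+4)); overall: ((((((5*1)*(0+8))+((y*b)*(2+y)))+(((6+x)*7)+y))*((((4+z)*b)*((0+7)+(y+b)))+4))*1) -> (((((5*1)*(0+8))+((y*b)*(2+y)))+(((6+x)*7)+y))*((((4+z)*b)*((0+7)+(y+b)))+4))
Step 2: at LLLL: (5*1) -> 5; overall: (((((5*1)*(0+8))+((y*b)*(2+y)))+(((6+x)*7)+y))*((((4+z)*b)*((0+7)+(y+b)))+4)) -> ((((5*(0+8))+((y*b)*(2+y)))+(((6+x)*7)+y))*((((4+z)*b)*((0+7)+(y+b)))+4))
Step 3: at LLLR: (0+8) -> 8; overall: ((((5*(0+8))+((y*b)*(2+y)))+(((6+x)*7)+y))*((((4+z)*b)*((0+7)+(y+b)))+4)) -> ((((5*8)+((y*b)*(2+y)))+(((6+x)*7)+y))*((((4+z)*b)*((0+7)+(y+b)))+4))
Step 4: at LLL: (5*8) -> 40; overall: ((((5*8)+((y*b)*(2+y)))+(((6+x)*7)+y))*((((4+z)*b)*((0+7)+(y+b)))+4)) -> (((40+((y*b)*(2+y)))+(((6+x)*7)+y))*((((4+z)*b)*((0+7)+(y+b)))+4))
Step 5: at RLRL: (0+7) -> 7; overall: (((40+((y*b)*(2+y)))+(((6+x)*7)+y))*((((4+z)*b)*((0+7)+(y+b)))+4)) -> (((40+((y*b)*(2+y)))+(((6+x)*7)+y))*((((4+z)*b)*(7+(y+b)))+4))
Fixed point: (((40+((y*b)*(2+y)))+(((6+x)*7)+y))*((((4+z)*b)*(7+(y+b)))+4))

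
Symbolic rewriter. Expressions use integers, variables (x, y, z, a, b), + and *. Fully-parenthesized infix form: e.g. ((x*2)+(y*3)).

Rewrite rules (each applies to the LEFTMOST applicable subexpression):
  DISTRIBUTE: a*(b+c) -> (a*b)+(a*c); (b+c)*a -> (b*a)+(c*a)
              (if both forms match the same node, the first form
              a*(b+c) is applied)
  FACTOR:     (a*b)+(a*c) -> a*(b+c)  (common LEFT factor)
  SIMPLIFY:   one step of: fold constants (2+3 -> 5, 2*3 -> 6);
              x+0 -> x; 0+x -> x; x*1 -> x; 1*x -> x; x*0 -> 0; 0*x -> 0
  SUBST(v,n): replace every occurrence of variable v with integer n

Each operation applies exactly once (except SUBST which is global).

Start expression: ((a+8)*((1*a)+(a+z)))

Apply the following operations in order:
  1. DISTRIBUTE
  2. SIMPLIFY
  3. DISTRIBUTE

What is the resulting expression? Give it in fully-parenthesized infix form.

Start: ((a+8)*((1*a)+(a+z)))
Apply DISTRIBUTE at root (target: ((a+8)*((1*a)+(a+z)))): ((a+8)*((1*a)+(a+z))) -> (((a+8)*(1*a))+((a+8)*(a+z)))
Apply SIMPLIFY at LR (target: (1*a)): (((a+8)*(1*a))+((a+8)*(a+z))) -> (((a+8)*a)+((a+8)*(a+z)))
Apply DISTRIBUTE at L (target: ((a+8)*a)): (((a+8)*a)+((a+8)*(a+z))) -> (((a*a)+(8*a))+((a+8)*(a+z)))

Answer: (((a*a)+(8*a))+((a+8)*(a+z)))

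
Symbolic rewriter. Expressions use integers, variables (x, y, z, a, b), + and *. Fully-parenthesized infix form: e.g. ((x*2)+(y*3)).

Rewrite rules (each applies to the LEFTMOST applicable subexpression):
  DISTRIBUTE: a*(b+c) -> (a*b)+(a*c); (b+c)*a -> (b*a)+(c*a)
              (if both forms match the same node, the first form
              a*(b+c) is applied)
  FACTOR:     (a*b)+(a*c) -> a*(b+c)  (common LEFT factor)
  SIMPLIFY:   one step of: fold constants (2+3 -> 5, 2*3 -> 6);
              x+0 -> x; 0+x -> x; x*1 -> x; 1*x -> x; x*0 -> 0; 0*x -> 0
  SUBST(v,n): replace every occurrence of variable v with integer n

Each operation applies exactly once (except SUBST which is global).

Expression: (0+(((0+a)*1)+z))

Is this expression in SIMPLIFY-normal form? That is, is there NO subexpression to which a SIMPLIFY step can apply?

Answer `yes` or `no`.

Answer: no

Derivation:
Expression: (0+(((0+a)*1)+z))
Scanning for simplifiable subexpressions (pre-order)...
  at root: (0+(((0+a)*1)+z)) (SIMPLIFIABLE)
  at R: (((0+a)*1)+z) (not simplifiable)
  at RL: ((0+a)*1) (SIMPLIFIABLE)
  at RLL: (0+a) (SIMPLIFIABLE)
Found simplifiable subexpr at path root: (0+(((0+a)*1)+z))
One SIMPLIFY step would give: (((0+a)*1)+z)
-> NOT in normal form.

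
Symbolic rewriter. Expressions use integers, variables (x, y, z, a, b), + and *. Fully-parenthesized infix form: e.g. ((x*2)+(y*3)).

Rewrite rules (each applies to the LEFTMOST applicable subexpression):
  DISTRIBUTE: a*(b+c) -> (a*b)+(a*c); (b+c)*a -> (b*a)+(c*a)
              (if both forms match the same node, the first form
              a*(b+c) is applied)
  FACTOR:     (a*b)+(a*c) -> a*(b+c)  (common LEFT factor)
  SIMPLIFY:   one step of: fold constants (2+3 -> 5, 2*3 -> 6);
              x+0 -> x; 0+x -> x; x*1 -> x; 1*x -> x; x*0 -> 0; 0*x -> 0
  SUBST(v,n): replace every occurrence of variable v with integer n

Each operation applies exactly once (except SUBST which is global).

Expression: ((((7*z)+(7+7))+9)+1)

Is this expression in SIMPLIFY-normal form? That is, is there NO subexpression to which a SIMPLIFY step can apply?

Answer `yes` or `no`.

Answer: no

Derivation:
Expression: ((((7*z)+(7+7))+9)+1)
Scanning for simplifiable subexpressions (pre-order)...
  at root: ((((7*z)+(7+7))+9)+1) (not simplifiable)
  at L: (((7*z)+(7+7))+9) (not simplifiable)
  at LL: ((7*z)+(7+7)) (not simplifiable)
  at LLL: (7*z) (not simplifiable)
  at LLR: (7+7) (SIMPLIFIABLE)
Found simplifiable subexpr at path LLR: (7+7)
One SIMPLIFY step would give: ((((7*z)+14)+9)+1)
-> NOT in normal form.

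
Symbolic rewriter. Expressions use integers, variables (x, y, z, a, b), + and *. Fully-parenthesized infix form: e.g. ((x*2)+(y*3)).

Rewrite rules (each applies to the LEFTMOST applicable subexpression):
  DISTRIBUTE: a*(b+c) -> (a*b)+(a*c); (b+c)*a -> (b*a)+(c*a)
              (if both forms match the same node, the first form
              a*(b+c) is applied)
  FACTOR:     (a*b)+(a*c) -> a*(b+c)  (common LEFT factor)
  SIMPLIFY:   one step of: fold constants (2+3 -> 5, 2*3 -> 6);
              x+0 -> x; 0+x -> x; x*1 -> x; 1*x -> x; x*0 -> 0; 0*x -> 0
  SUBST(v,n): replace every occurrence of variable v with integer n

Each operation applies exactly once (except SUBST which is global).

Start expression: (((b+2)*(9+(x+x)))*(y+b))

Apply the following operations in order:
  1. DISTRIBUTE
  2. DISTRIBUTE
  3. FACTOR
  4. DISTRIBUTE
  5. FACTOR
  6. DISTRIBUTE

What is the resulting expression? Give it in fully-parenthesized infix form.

Answer: (((((b+2)*9)+((b+2)*(x+x)))*y)+(((b+2)*(9+(x+x)))*b))

Derivation:
Start: (((b+2)*(9+(x+x)))*(y+b))
Apply DISTRIBUTE at root (target: (((b+2)*(9+(x+x)))*(y+b))): (((b+2)*(9+(x+x)))*(y+b)) -> ((((b+2)*(9+(x+x)))*y)+(((b+2)*(9+(x+x)))*b))
Apply DISTRIBUTE at LL (target: ((b+2)*(9+(x+x)))): ((((b+2)*(9+(x+x)))*y)+(((b+2)*(9+(x+x)))*b)) -> (((((b+2)*9)+((b+2)*(x+x)))*y)+(((b+2)*(9+(x+x)))*b))
Apply FACTOR at LL (target: (((b+2)*9)+((b+2)*(x+x)))): (((((b+2)*9)+((b+2)*(x+x)))*y)+(((b+2)*(9+(x+x)))*b)) -> ((((b+2)*(9+(x+x)))*y)+(((b+2)*(9+(x+x)))*b))
Apply DISTRIBUTE at LL (target: ((b+2)*(9+(x+x)))): ((((b+2)*(9+(x+x)))*y)+(((b+2)*(9+(x+x)))*b)) -> (((((b+2)*9)+((b+2)*(x+x)))*y)+(((b+2)*(9+(x+x)))*b))
Apply FACTOR at LL (target: (((b+2)*9)+((b+2)*(x+x)))): (((((b+2)*9)+((b+2)*(x+x)))*y)+(((b+2)*(9+(x+x)))*b)) -> ((((b+2)*(9+(x+x)))*y)+(((b+2)*(9+(x+x)))*b))
Apply DISTRIBUTE at LL (target: ((b+2)*(9+(x+x)))): ((((b+2)*(9+(x+x)))*y)+(((b+2)*(9+(x+x)))*b)) -> (((((b+2)*9)+((b+2)*(x+x)))*y)+(((b+2)*(9+(x+x)))*b))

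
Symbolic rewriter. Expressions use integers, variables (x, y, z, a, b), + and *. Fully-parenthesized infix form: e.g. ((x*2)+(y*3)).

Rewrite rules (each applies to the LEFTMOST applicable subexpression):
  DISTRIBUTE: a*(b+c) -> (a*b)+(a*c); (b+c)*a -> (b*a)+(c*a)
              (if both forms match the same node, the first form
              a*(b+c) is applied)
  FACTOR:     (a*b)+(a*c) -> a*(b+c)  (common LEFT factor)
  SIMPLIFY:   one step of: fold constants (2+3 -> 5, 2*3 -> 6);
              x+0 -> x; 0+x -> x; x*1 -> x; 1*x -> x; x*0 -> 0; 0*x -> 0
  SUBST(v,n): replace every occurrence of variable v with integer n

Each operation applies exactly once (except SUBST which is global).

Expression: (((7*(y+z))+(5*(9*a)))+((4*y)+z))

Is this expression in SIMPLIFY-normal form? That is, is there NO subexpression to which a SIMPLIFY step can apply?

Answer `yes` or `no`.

Expression: (((7*(y+z))+(5*(9*a)))+((4*y)+z))
Scanning for simplifiable subexpressions (pre-order)...
  at root: (((7*(y+z))+(5*(9*a)))+((4*y)+z)) (not simplifiable)
  at L: ((7*(y+z))+(5*(9*a))) (not simplifiable)
  at LL: (7*(y+z)) (not simplifiable)
  at LLR: (y+z) (not simplifiable)
  at LR: (5*(9*a)) (not simplifiable)
  at LRR: (9*a) (not simplifiable)
  at R: ((4*y)+z) (not simplifiable)
  at RL: (4*y) (not simplifiable)
Result: no simplifiable subexpression found -> normal form.

Answer: yes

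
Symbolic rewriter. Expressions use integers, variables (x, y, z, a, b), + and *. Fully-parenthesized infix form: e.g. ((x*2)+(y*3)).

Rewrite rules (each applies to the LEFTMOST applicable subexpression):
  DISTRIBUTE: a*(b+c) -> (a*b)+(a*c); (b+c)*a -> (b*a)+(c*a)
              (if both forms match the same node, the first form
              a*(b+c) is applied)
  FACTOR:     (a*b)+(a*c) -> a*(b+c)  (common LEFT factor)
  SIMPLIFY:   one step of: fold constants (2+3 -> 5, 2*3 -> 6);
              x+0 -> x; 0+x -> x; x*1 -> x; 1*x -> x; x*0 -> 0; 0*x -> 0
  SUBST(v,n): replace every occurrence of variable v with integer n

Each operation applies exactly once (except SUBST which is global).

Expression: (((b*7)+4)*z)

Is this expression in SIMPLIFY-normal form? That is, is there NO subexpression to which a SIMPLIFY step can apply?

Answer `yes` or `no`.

Expression: (((b*7)+4)*z)
Scanning for simplifiable subexpressions (pre-order)...
  at root: (((b*7)+4)*z) (not simplifiable)
  at L: ((b*7)+4) (not simplifiable)
  at LL: (b*7) (not simplifiable)
Result: no simplifiable subexpression found -> normal form.

Answer: yes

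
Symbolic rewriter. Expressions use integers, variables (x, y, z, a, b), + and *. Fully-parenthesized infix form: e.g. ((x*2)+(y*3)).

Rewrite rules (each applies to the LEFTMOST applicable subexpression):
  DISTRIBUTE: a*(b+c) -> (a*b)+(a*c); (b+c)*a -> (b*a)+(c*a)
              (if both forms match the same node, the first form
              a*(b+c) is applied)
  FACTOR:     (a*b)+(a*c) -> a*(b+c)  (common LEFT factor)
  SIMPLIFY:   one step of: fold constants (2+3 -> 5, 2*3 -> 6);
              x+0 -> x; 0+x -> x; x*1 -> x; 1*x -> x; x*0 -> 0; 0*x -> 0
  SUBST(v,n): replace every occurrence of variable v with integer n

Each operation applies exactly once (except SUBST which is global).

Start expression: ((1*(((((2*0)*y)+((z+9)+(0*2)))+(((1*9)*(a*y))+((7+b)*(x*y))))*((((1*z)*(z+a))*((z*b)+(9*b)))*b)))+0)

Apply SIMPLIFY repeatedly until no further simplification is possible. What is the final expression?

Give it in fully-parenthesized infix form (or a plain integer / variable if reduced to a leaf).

Answer: (((z+9)+((9*(a*y))+((7+b)*(x*y))))*(((z*(z+a))*((z*b)+(9*b)))*b))

Derivation:
Start: ((1*(((((2*0)*y)+((z+9)+(0*2)))+(((1*9)*(a*y))+((7+b)*(x*y))))*((((1*z)*(z+a))*((z*b)+(9*b)))*b)))+0)
Step 1: at root: ((1*(((((2*0)*y)+((z+9)+(0*2)))+(((1*9)*(a*y))+((7+b)*(x*y))))*((((1*z)*(z+a))*((z*b)+(9*b)))*b)))+0) -> (1*(((((2*0)*y)+((z+9)+(0*2)))+(((1*9)*(a*y))+((7+b)*(x*y))))*((((1*z)*(z+a))*((z*b)+(9*b)))*b))); overall: ((1*(((((2*0)*y)+((z+9)+(0*2)))+(((1*9)*(a*y))+((7+b)*(x*y))))*((((1*z)*(z+a))*((z*b)+(9*b)))*b)))+0) -> (1*(((((2*0)*y)+((z+9)+(0*2)))+(((1*9)*(a*y))+((7+b)*(x*y))))*((((1*z)*(z+a))*((z*b)+(9*b)))*b)))
Step 2: at root: (1*(((((2*0)*y)+((z+9)+(0*2)))+(((1*9)*(a*y))+((7+b)*(x*y))))*((((1*z)*(z+a))*((z*b)+(9*b)))*b))) -> (((((2*0)*y)+((z+9)+(0*2)))+(((1*9)*(a*y))+((7+b)*(x*y))))*((((1*z)*(z+a))*((z*b)+(9*b)))*b)); overall: (1*(((((2*0)*y)+((z+9)+(0*2)))+(((1*9)*(a*y))+((7+b)*(x*y))))*((((1*z)*(z+a))*((z*b)+(9*b)))*b))) -> (((((2*0)*y)+((z+9)+(0*2)))+(((1*9)*(a*y))+((7+b)*(x*y))))*((((1*z)*(z+a))*((z*b)+(9*b)))*b))
Step 3: at LLLL: (2*0) -> 0; overall: (((((2*0)*y)+((z+9)+(0*2)))+(((1*9)*(a*y))+((7+b)*(x*y))))*((((1*z)*(z+a))*((z*b)+(9*b)))*b)) -> ((((0*y)+((z+9)+(0*2)))+(((1*9)*(a*y))+((7+b)*(x*y))))*((((1*z)*(z+a))*((z*b)+(9*b)))*b))
Step 4: at LLL: (0*y) -> 0; overall: ((((0*y)+((z+9)+(0*2)))+(((1*9)*(a*y))+((7+b)*(x*y))))*((((1*z)*(z+a))*((z*b)+(9*b)))*b)) -> (((0+((z+9)+(0*2)))+(((1*9)*(a*y))+((7+b)*(x*y))))*((((1*z)*(z+a))*((z*b)+(9*b)))*b))
Step 5: at LL: (0+((z+9)+(0*2))) -> ((z+9)+(0*2)); overall: (((0+((z+9)+(0*2)))+(((1*9)*(a*y))+((7+b)*(x*y))))*((((1*z)*(z+a))*((z*b)+(9*b)))*b)) -> ((((z+9)+(0*2))+(((1*9)*(a*y))+((7+b)*(x*y))))*((((1*z)*(z+a))*((z*b)+(9*b)))*b))
Step 6: at LLR: (0*2) -> 0; overall: ((((z+9)+(0*2))+(((1*9)*(a*y))+((7+b)*(x*y))))*((((1*z)*(z+a))*((z*b)+(9*b)))*b)) -> ((((z+9)+0)+(((1*9)*(a*y))+((7+b)*(x*y))))*((((1*z)*(z+a))*((z*b)+(9*b)))*b))
Step 7: at LL: ((z+9)+0) -> (z+9); overall: ((((z+9)+0)+(((1*9)*(a*y))+((7+b)*(x*y))))*((((1*z)*(z+a))*((z*b)+(9*b)))*b)) -> (((z+9)+(((1*9)*(a*y))+((7+b)*(x*y))))*((((1*z)*(z+a))*((z*b)+(9*b)))*b))
Step 8: at LRLL: (1*9) -> 9; overall: (((z+9)+(((1*9)*(a*y))+((7+b)*(x*y))))*((((1*z)*(z+a))*((z*b)+(9*b)))*b)) -> (((z+9)+((9*(a*y))+((7+b)*(x*y))))*((((1*z)*(z+a))*((z*b)+(9*b)))*b))
Step 9: at RLLL: (1*z) -> z; overall: (((z+9)+((9*(a*y))+((7+b)*(x*y))))*((((1*z)*(z+a))*((z*b)+(9*b)))*b)) -> (((z+9)+((9*(a*y))+((7+b)*(x*y))))*(((z*(z+a))*((z*b)+(9*b)))*b))
Fixed point: (((z+9)+((9*(a*y))+((7+b)*(x*y))))*(((z*(z+a))*((z*b)+(9*b)))*b))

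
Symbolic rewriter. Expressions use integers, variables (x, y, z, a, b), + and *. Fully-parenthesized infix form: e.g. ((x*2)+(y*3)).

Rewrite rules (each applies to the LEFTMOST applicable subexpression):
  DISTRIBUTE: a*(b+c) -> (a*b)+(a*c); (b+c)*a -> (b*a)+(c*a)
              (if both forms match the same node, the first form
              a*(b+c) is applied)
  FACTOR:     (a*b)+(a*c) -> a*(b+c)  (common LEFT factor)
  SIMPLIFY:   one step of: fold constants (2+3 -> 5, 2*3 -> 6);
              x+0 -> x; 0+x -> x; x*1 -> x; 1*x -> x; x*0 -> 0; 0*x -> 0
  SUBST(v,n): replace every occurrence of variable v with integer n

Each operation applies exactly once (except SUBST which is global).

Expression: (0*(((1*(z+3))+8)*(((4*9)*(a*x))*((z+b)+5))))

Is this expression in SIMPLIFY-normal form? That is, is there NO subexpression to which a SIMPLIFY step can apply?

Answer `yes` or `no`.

Answer: no

Derivation:
Expression: (0*(((1*(z+3))+8)*(((4*9)*(a*x))*((z+b)+5))))
Scanning for simplifiable subexpressions (pre-order)...
  at root: (0*(((1*(z+3))+8)*(((4*9)*(a*x))*((z+b)+5)))) (SIMPLIFIABLE)
  at R: (((1*(z+3))+8)*(((4*9)*(a*x))*((z+b)+5))) (not simplifiable)
  at RL: ((1*(z+3))+8) (not simplifiable)
  at RLL: (1*(z+3)) (SIMPLIFIABLE)
  at RLLR: (z+3) (not simplifiable)
  at RR: (((4*9)*(a*x))*((z+b)+5)) (not simplifiable)
  at RRL: ((4*9)*(a*x)) (not simplifiable)
  at RRLL: (4*9) (SIMPLIFIABLE)
  at RRLR: (a*x) (not simplifiable)
  at RRR: ((z+b)+5) (not simplifiable)
  at RRRL: (z+b) (not simplifiable)
Found simplifiable subexpr at path root: (0*(((1*(z+3))+8)*(((4*9)*(a*x))*((z+b)+5))))
One SIMPLIFY step would give: 0
-> NOT in normal form.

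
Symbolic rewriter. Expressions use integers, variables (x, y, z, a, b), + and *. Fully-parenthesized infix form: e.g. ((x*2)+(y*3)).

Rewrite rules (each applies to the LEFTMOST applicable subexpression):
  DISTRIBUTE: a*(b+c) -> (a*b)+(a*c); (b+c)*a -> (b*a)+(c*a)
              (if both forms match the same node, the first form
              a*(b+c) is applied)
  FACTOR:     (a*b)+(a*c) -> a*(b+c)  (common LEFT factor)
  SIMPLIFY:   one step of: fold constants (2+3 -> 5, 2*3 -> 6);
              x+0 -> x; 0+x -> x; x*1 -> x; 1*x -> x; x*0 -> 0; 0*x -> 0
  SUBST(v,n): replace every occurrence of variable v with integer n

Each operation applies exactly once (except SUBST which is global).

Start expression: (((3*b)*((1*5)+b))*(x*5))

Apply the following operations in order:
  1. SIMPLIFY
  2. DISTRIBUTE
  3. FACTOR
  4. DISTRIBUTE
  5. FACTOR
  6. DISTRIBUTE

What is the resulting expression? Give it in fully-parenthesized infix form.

Answer: ((((3*b)*5)+((3*b)*b))*(x*5))

Derivation:
Start: (((3*b)*((1*5)+b))*(x*5))
Apply SIMPLIFY at LRL (target: (1*5)): (((3*b)*((1*5)+b))*(x*5)) -> (((3*b)*(5+b))*(x*5))
Apply DISTRIBUTE at L (target: ((3*b)*(5+b))): (((3*b)*(5+b))*(x*5)) -> ((((3*b)*5)+((3*b)*b))*(x*5))
Apply FACTOR at L (target: (((3*b)*5)+((3*b)*b))): ((((3*b)*5)+((3*b)*b))*(x*5)) -> (((3*b)*(5+b))*(x*5))
Apply DISTRIBUTE at L (target: ((3*b)*(5+b))): (((3*b)*(5+b))*(x*5)) -> ((((3*b)*5)+((3*b)*b))*(x*5))
Apply FACTOR at L (target: (((3*b)*5)+((3*b)*b))): ((((3*b)*5)+((3*b)*b))*(x*5)) -> (((3*b)*(5+b))*(x*5))
Apply DISTRIBUTE at L (target: ((3*b)*(5+b))): (((3*b)*(5+b))*(x*5)) -> ((((3*b)*5)+((3*b)*b))*(x*5))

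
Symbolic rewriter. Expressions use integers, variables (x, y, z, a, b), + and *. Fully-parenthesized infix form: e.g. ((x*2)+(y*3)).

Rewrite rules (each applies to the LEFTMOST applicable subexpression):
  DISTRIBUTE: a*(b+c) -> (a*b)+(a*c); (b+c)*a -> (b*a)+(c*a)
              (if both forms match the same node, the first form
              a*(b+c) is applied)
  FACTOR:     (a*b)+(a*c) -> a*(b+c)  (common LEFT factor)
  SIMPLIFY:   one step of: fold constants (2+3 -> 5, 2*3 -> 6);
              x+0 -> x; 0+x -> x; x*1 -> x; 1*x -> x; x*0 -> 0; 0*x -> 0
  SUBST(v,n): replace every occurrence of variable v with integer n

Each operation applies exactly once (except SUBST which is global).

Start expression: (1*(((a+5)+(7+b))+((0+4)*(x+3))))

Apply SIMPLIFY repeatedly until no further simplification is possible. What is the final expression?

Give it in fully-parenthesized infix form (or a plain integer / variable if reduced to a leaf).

Start: (1*(((a+5)+(7+b))+((0+4)*(x+3))))
Step 1: at root: (1*(((a+5)+(7+b))+((0+4)*(x+3)))) -> (((a+5)+(7+b))+((0+4)*(x+3))); overall: (1*(((a+5)+(7+b))+((0+4)*(x+3)))) -> (((a+5)+(7+b))+((0+4)*(x+3)))
Step 2: at RL: (0+4) -> 4; overall: (((a+5)+(7+b))+((0+4)*(x+3))) -> (((a+5)+(7+b))+(4*(x+3)))
Fixed point: (((a+5)+(7+b))+(4*(x+3)))

Answer: (((a+5)+(7+b))+(4*(x+3)))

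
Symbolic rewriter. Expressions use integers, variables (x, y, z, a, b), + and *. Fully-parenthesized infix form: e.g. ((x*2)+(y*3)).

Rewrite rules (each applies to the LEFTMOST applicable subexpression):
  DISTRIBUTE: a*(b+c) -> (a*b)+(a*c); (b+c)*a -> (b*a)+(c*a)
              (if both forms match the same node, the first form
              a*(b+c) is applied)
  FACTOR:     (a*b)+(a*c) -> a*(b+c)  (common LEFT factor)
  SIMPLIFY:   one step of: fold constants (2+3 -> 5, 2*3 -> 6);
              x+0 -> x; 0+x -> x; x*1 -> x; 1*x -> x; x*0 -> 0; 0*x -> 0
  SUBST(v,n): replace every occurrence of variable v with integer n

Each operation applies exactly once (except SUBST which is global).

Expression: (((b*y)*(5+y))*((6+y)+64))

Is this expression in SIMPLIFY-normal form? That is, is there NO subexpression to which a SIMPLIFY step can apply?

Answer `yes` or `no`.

Expression: (((b*y)*(5+y))*((6+y)+64))
Scanning for simplifiable subexpressions (pre-order)...
  at root: (((b*y)*(5+y))*((6+y)+64)) (not simplifiable)
  at L: ((b*y)*(5+y)) (not simplifiable)
  at LL: (b*y) (not simplifiable)
  at LR: (5+y) (not simplifiable)
  at R: ((6+y)+64) (not simplifiable)
  at RL: (6+y) (not simplifiable)
Result: no simplifiable subexpression found -> normal form.

Answer: yes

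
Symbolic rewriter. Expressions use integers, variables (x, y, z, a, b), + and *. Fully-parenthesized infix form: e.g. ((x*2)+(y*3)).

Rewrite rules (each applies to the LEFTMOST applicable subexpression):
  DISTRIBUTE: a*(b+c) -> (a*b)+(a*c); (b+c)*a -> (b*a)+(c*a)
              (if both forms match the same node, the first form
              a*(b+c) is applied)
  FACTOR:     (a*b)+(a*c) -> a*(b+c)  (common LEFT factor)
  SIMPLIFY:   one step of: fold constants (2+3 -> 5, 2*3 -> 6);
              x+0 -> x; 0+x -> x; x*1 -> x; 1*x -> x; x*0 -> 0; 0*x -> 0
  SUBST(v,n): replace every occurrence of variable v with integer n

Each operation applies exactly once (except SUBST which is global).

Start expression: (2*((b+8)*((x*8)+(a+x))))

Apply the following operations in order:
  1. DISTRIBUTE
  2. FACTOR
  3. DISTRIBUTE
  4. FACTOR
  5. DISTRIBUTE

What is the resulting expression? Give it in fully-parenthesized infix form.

Answer: (2*(((b+8)*(x*8))+((b+8)*(a+x))))

Derivation:
Start: (2*((b+8)*((x*8)+(a+x))))
Apply DISTRIBUTE at R (target: ((b+8)*((x*8)+(a+x)))): (2*((b+8)*((x*8)+(a+x)))) -> (2*(((b+8)*(x*8))+((b+8)*(a+x))))
Apply FACTOR at R (target: (((b+8)*(x*8))+((b+8)*(a+x)))): (2*(((b+8)*(x*8))+((b+8)*(a+x)))) -> (2*((b+8)*((x*8)+(a+x))))
Apply DISTRIBUTE at R (target: ((b+8)*((x*8)+(a+x)))): (2*((b+8)*((x*8)+(a+x)))) -> (2*(((b+8)*(x*8))+((b+8)*(a+x))))
Apply FACTOR at R (target: (((b+8)*(x*8))+((b+8)*(a+x)))): (2*(((b+8)*(x*8))+((b+8)*(a+x)))) -> (2*((b+8)*((x*8)+(a+x))))
Apply DISTRIBUTE at R (target: ((b+8)*((x*8)+(a+x)))): (2*((b+8)*((x*8)+(a+x)))) -> (2*(((b+8)*(x*8))+((b+8)*(a+x))))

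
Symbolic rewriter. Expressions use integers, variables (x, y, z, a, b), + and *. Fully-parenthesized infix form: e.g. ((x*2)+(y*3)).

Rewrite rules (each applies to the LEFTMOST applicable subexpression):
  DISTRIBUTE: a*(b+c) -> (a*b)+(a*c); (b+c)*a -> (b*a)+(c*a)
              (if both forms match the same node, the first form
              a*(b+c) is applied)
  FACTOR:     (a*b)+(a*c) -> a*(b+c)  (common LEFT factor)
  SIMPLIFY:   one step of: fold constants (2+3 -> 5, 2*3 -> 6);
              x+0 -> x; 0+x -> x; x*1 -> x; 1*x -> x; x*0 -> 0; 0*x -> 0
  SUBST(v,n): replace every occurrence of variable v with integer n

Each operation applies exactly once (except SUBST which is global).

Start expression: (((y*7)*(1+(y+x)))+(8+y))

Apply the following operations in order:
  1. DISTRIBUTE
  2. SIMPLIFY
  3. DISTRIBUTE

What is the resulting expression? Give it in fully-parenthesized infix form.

Start: (((y*7)*(1+(y+x)))+(8+y))
Apply DISTRIBUTE at L (target: ((y*7)*(1+(y+x)))): (((y*7)*(1+(y+x)))+(8+y)) -> ((((y*7)*1)+((y*7)*(y+x)))+(8+y))
Apply SIMPLIFY at LL (target: ((y*7)*1)): ((((y*7)*1)+((y*7)*(y+x)))+(8+y)) -> (((y*7)+((y*7)*(y+x)))+(8+y))
Apply DISTRIBUTE at LR (target: ((y*7)*(y+x))): (((y*7)+((y*7)*(y+x)))+(8+y)) -> (((y*7)+(((y*7)*y)+((y*7)*x)))+(8+y))

Answer: (((y*7)+(((y*7)*y)+((y*7)*x)))+(8+y))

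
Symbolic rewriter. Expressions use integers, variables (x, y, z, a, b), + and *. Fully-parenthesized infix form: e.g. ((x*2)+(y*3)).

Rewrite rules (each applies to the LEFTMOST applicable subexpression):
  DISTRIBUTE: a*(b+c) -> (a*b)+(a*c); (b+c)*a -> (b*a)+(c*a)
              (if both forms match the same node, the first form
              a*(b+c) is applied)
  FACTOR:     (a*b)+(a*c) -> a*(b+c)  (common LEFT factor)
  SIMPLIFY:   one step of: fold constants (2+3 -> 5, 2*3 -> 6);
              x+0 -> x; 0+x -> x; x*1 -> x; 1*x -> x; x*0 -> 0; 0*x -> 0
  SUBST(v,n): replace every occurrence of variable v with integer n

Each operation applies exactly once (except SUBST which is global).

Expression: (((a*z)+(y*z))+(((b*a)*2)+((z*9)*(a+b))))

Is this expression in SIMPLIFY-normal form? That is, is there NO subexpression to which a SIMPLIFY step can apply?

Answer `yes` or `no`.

Answer: yes

Derivation:
Expression: (((a*z)+(y*z))+(((b*a)*2)+((z*9)*(a+b))))
Scanning for simplifiable subexpressions (pre-order)...
  at root: (((a*z)+(y*z))+(((b*a)*2)+((z*9)*(a+b)))) (not simplifiable)
  at L: ((a*z)+(y*z)) (not simplifiable)
  at LL: (a*z) (not simplifiable)
  at LR: (y*z) (not simplifiable)
  at R: (((b*a)*2)+((z*9)*(a+b))) (not simplifiable)
  at RL: ((b*a)*2) (not simplifiable)
  at RLL: (b*a) (not simplifiable)
  at RR: ((z*9)*(a+b)) (not simplifiable)
  at RRL: (z*9) (not simplifiable)
  at RRR: (a+b) (not simplifiable)
Result: no simplifiable subexpression found -> normal form.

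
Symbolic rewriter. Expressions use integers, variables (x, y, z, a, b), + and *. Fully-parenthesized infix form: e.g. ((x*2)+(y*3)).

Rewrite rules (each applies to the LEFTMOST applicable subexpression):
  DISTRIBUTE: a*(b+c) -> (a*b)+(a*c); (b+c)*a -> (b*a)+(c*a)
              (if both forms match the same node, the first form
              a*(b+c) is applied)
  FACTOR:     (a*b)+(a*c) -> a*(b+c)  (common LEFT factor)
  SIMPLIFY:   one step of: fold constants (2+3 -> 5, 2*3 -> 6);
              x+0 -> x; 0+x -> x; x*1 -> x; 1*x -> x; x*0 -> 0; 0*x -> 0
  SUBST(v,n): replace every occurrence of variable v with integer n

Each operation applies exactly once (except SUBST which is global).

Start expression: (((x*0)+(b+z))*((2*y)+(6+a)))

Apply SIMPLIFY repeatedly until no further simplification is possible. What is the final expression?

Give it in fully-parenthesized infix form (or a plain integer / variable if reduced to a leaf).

Answer: ((b+z)*((2*y)+(6+a)))

Derivation:
Start: (((x*0)+(b+z))*((2*y)+(6+a)))
Step 1: at LL: (x*0) -> 0; overall: (((x*0)+(b+z))*((2*y)+(6+a))) -> ((0+(b+z))*((2*y)+(6+a)))
Step 2: at L: (0+(b+z)) -> (b+z); overall: ((0+(b+z))*((2*y)+(6+a))) -> ((b+z)*((2*y)+(6+a)))
Fixed point: ((b+z)*((2*y)+(6+a)))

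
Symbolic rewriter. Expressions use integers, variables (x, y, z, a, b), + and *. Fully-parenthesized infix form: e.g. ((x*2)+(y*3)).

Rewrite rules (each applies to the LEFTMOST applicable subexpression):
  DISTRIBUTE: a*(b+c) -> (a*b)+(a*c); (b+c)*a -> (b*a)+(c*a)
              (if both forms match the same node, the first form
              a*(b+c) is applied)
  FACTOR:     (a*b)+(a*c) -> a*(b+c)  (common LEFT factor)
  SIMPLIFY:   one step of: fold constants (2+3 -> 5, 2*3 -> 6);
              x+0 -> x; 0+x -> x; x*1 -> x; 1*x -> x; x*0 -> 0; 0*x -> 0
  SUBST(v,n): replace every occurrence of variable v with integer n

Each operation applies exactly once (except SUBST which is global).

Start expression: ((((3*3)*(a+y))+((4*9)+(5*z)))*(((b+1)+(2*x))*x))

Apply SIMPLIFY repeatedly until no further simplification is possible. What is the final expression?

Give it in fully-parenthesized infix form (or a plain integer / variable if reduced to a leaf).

Start: ((((3*3)*(a+y))+((4*9)+(5*z)))*(((b+1)+(2*x))*x))
Step 1: at LLL: (3*3) -> 9; overall: ((((3*3)*(a+y))+((4*9)+(5*z)))*(((b+1)+(2*x))*x)) -> (((9*(a+y))+((4*9)+(5*z)))*(((b+1)+(2*x))*x))
Step 2: at LRL: (4*9) -> 36; overall: (((9*(a+y))+((4*9)+(5*z)))*(((b+1)+(2*x))*x)) -> (((9*(a+y))+(36+(5*z)))*(((b+1)+(2*x))*x))
Fixed point: (((9*(a+y))+(36+(5*z)))*(((b+1)+(2*x))*x))

Answer: (((9*(a+y))+(36+(5*z)))*(((b+1)+(2*x))*x))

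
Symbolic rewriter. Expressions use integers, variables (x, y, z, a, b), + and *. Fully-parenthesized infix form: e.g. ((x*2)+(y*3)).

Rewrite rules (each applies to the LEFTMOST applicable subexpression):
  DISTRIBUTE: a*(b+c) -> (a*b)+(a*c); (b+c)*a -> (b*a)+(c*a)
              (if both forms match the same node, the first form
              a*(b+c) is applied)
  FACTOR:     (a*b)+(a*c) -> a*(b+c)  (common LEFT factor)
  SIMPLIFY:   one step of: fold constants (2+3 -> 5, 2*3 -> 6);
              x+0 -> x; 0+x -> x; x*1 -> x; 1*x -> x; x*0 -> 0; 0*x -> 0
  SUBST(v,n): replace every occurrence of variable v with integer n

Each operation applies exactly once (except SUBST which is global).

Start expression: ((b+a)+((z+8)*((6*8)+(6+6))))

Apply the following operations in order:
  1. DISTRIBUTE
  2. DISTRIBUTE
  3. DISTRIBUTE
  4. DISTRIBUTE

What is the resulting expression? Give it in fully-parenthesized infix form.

Start: ((b+a)+((z+8)*((6*8)+(6+6))))
Apply DISTRIBUTE at R (target: ((z+8)*((6*8)+(6+6)))): ((b+a)+((z+8)*((6*8)+(6+6)))) -> ((b+a)+(((z+8)*(6*8))+((z+8)*(6+6))))
Apply DISTRIBUTE at RL (target: ((z+8)*(6*8))): ((b+a)+(((z+8)*(6*8))+((z+8)*(6+6)))) -> ((b+a)+(((z*(6*8))+(8*(6*8)))+((z+8)*(6+6))))
Apply DISTRIBUTE at RR (target: ((z+8)*(6+6))): ((b+a)+(((z*(6*8))+(8*(6*8)))+((z+8)*(6+6)))) -> ((b+a)+(((z*(6*8))+(8*(6*8)))+(((z+8)*6)+((z+8)*6))))
Apply DISTRIBUTE at RRL (target: ((z+8)*6)): ((b+a)+(((z*(6*8))+(8*(6*8)))+(((z+8)*6)+((z+8)*6)))) -> ((b+a)+(((z*(6*8))+(8*(6*8)))+(((z*6)+(8*6))+((z+8)*6))))

Answer: ((b+a)+(((z*(6*8))+(8*(6*8)))+(((z*6)+(8*6))+((z+8)*6))))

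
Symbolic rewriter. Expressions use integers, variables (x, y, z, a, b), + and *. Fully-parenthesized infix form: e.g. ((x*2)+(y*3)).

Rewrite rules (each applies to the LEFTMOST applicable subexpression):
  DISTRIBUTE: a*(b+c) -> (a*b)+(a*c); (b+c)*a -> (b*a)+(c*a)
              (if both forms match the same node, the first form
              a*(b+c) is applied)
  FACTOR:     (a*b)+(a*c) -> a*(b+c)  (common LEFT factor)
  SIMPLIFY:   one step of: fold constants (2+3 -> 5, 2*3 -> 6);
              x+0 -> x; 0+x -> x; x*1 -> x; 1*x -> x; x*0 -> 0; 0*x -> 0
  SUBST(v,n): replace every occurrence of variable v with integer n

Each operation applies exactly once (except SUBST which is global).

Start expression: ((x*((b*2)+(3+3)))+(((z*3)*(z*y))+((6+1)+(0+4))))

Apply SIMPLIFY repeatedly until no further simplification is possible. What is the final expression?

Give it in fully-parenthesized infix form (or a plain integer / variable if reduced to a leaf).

Start: ((x*((b*2)+(3+3)))+(((z*3)*(z*y))+((6+1)+(0+4))))
Step 1: at LRR: (3+3) -> 6; overall: ((x*((b*2)+(3+3)))+(((z*3)*(z*y))+((6+1)+(0+4)))) -> ((x*((b*2)+6))+(((z*3)*(z*y))+((6+1)+(0+4))))
Step 2: at RRL: (6+1) -> 7; overall: ((x*((b*2)+6))+(((z*3)*(z*y))+((6+1)+(0+4)))) -> ((x*((b*2)+6))+(((z*3)*(z*y))+(7+(0+4))))
Step 3: at RRR: (0+4) -> 4; overall: ((x*((b*2)+6))+(((z*3)*(z*y))+(7+(0+4)))) -> ((x*((b*2)+6))+(((z*3)*(z*y))+(7+4)))
Step 4: at RR: (7+4) -> 11; overall: ((x*((b*2)+6))+(((z*3)*(z*y))+(7+4))) -> ((x*((b*2)+6))+(((z*3)*(z*y))+11))
Fixed point: ((x*((b*2)+6))+(((z*3)*(z*y))+11))

Answer: ((x*((b*2)+6))+(((z*3)*(z*y))+11))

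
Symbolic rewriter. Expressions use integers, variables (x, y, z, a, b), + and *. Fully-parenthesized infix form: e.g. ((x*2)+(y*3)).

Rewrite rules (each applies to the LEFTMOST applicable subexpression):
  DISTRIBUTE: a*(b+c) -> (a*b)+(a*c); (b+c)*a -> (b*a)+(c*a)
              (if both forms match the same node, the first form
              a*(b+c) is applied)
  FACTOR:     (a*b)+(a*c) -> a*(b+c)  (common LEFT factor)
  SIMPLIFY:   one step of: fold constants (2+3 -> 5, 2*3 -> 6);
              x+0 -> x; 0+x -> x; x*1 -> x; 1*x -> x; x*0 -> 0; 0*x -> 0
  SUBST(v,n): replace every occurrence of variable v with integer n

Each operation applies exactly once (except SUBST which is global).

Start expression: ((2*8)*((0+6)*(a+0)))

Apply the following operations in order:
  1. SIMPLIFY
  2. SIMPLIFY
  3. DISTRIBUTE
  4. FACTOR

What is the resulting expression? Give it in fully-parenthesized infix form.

Start: ((2*8)*((0+6)*(a+0)))
Apply SIMPLIFY at L (target: (2*8)): ((2*8)*((0+6)*(a+0))) -> (16*((0+6)*(a+0)))
Apply SIMPLIFY at RL (target: (0+6)): (16*((0+6)*(a+0))) -> (16*(6*(a+0)))
Apply DISTRIBUTE at R (target: (6*(a+0))): (16*(6*(a+0))) -> (16*((6*a)+(6*0)))
Apply FACTOR at R (target: ((6*a)+(6*0))): (16*((6*a)+(6*0))) -> (16*(6*(a+0)))

Answer: (16*(6*(a+0)))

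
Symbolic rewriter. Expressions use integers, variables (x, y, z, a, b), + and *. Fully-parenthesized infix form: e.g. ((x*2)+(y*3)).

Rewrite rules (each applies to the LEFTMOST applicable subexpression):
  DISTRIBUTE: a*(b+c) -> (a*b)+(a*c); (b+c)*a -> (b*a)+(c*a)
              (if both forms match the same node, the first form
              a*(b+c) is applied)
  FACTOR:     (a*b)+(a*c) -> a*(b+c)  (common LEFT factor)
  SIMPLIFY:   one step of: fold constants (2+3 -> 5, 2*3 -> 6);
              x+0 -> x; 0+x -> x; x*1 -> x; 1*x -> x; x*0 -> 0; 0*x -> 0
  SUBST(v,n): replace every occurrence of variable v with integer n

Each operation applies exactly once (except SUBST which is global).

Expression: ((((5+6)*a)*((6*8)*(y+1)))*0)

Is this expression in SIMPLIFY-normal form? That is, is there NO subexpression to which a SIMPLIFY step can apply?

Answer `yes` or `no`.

Expression: ((((5+6)*a)*((6*8)*(y+1)))*0)
Scanning for simplifiable subexpressions (pre-order)...
  at root: ((((5+6)*a)*((6*8)*(y+1)))*0) (SIMPLIFIABLE)
  at L: (((5+6)*a)*((6*8)*(y+1))) (not simplifiable)
  at LL: ((5+6)*a) (not simplifiable)
  at LLL: (5+6) (SIMPLIFIABLE)
  at LR: ((6*8)*(y+1)) (not simplifiable)
  at LRL: (6*8) (SIMPLIFIABLE)
  at LRR: (y+1) (not simplifiable)
Found simplifiable subexpr at path root: ((((5+6)*a)*((6*8)*(y+1)))*0)
One SIMPLIFY step would give: 0
-> NOT in normal form.

Answer: no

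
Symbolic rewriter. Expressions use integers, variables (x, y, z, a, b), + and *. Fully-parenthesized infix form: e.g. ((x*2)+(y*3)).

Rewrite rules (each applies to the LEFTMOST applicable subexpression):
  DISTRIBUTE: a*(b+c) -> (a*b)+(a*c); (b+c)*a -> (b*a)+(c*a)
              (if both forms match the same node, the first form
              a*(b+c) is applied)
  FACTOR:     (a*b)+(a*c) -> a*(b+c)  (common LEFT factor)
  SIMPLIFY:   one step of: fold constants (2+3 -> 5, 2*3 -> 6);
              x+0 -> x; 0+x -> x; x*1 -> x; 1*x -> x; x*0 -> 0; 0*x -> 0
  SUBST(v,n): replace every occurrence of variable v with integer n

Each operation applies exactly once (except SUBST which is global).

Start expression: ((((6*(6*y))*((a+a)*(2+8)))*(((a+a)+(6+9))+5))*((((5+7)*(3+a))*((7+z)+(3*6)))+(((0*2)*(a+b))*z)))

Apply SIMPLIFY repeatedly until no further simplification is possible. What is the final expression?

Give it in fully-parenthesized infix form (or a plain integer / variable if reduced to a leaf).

Start: ((((6*(6*y))*((a+a)*(2+8)))*(((a+a)+(6+9))+5))*((((5+7)*(3+a))*((7+z)+(3*6)))+(((0*2)*(a+b))*z)))
Step 1: at LLRR: (2+8) -> 10; overall: ((((6*(6*y))*((a+a)*(2+8)))*(((a+a)+(6+9))+5))*((((5+7)*(3+a))*((7+z)+(3*6)))+(((0*2)*(a+b))*z))) -> ((((6*(6*y))*((a+a)*10))*(((a+a)+(6+9))+5))*((((5+7)*(3+a))*((7+z)+(3*6)))+(((0*2)*(a+b))*z)))
Step 2: at LRLR: (6+9) -> 15; overall: ((((6*(6*y))*((a+a)*10))*(((a+a)+(6+9))+5))*((((5+7)*(3+a))*((7+z)+(3*6)))+(((0*2)*(a+b))*z))) -> ((((6*(6*y))*((a+a)*10))*(((a+a)+15)+5))*((((5+7)*(3+a))*((7+z)+(3*6)))+(((0*2)*(a+b))*z)))
Step 3: at RLLL: (5+7) -> 12; overall: ((((6*(6*y))*((a+a)*10))*(((a+a)+15)+5))*((((5+7)*(3+a))*((7+z)+(3*6)))+(((0*2)*(a+b))*z))) -> ((((6*(6*y))*((a+a)*10))*(((a+a)+15)+5))*(((12*(3+a))*((7+z)+(3*6)))+(((0*2)*(a+b))*z)))
Step 4: at RLRR: (3*6) -> 18; overall: ((((6*(6*y))*((a+a)*10))*(((a+a)+15)+5))*(((12*(3+a))*((7+z)+(3*6)))+(((0*2)*(a+b))*z))) -> ((((6*(6*y))*((a+a)*10))*(((a+a)+15)+5))*(((12*(3+a))*((7+z)+18))+(((0*2)*(a+b))*z)))
Step 5: at RRLL: (0*2) -> 0; overall: ((((6*(6*y))*((a+a)*10))*(((a+a)+15)+5))*(((12*(3+a))*((7+z)+18))+(((0*2)*(a+b))*z))) -> ((((6*(6*y))*((a+a)*10))*(((a+a)+15)+5))*(((12*(3+a))*((7+z)+18))+((0*(a+b))*z)))
Step 6: at RRL: (0*(a+b)) -> 0; overall: ((((6*(6*y))*((a+a)*10))*(((a+a)+15)+5))*(((12*(3+a))*((7+z)+18))+((0*(a+b))*z))) -> ((((6*(6*y))*((a+a)*10))*(((a+a)+15)+5))*(((12*(3+a))*((7+z)+18))+(0*z)))
Step 7: at RR: (0*z) -> 0; overall: ((((6*(6*y))*((a+a)*10))*(((a+a)+15)+5))*(((12*(3+a))*((7+z)+18))+(0*z))) -> ((((6*(6*y))*((a+a)*10))*(((a+a)+15)+5))*(((12*(3+a))*((7+z)+18))+0))
Step 8: at R: (((12*(3+a))*((7+z)+18))+0) -> ((12*(3+a))*((7+z)+18)); overall: ((((6*(6*y))*((a+a)*10))*(((a+a)+15)+5))*(((12*(3+a))*((7+z)+18))+0)) -> ((((6*(6*y))*((a+a)*10))*(((a+a)+15)+5))*((12*(3+a))*((7+z)+18)))
Fixed point: ((((6*(6*y))*((a+a)*10))*(((a+a)+15)+5))*((12*(3+a))*((7+z)+18)))

Answer: ((((6*(6*y))*((a+a)*10))*(((a+a)+15)+5))*((12*(3+a))*((7+z)+18)))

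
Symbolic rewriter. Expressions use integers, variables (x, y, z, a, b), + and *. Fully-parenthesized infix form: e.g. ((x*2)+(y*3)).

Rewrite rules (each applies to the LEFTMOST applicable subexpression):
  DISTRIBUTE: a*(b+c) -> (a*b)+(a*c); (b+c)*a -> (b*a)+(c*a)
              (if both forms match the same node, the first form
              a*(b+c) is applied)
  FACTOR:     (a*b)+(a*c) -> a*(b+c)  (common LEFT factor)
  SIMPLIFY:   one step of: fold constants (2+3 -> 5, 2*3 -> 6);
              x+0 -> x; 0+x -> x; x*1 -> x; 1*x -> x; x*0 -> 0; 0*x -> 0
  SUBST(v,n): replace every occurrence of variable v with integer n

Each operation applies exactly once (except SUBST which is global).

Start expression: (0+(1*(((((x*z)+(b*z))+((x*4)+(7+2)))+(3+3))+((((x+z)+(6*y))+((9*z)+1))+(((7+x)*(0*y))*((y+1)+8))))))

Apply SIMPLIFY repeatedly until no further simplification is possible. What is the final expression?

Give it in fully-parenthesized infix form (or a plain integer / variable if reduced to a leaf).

Answer: (((((x*z)+(b*z))+((x*4)+9))+6)+(((x+z)+(6*y))+((9*z)+1)))

Derivation:
Start: (0+(1*(((((x*z)+(b*z))+((x*4)+(7+2)))+(3+3))+((((x+z)+(6*y))+((9*z)+1))+(((7+x)*(0*y))*((y+1)+8))))))
Step 1: at root: (0+(1*(((((x*z)+(b*z))+((x*4)+(7+2)))+(3+3))+((((x+z)+(6*y))+((9*z)+1))+(((7+x)*(0*y))*((y+1)+8)))))) -> (1*(((((x*z)+(b*z))+((x*4)+(7+2)))+(3+3))+((((x+z)+(6*y))+((9*z)+1))+(((7+x)*(0*y))*((y+1)+8))))); overall: (0+(1*(((((x*z)+(b*z))+((x*4)+(7+2)))+(3+3))+((((x+z)+(6*y))+((9*z)+1))+(((7+x)*(0*y))*((y+1)+8)))))) -> (1*(((((x*z)+(b*z))+((x*4)+(7+2)))+(3+3))+((((x+z)+(6*y))+((9*z)+1))+(((7+x)*(0*y))*((y+1)+8)))))
Step 2: at root: (1*(((((x*z)+(b*z))+((x*4)+(7+2)))+(3+3))+((((x+z)+(6*y))+((9*z)+1))+(((7+x)*(0*y))*((y+1)+8))))) -> (((((x*z)+(b*z))+((x*4)+(7+2)))+(3+3))+((((x+z)+(6*y))+((9*z)+1))+(((7+x)*(0*y))*((y+1)+8)))); overall: (1*(((((x*z)+(b*z))+((x*4)+(7+2)))+(3+3))+((((x+z)+(6*y))+((9*z)+1))+(((7+x)*(0*y))*((y+1)+8))))) -> (((((x*z)+(b*z))+((x*4)+(7+2)))+(3+3))+((((x+z)+(6*y))+((9*z)+1))+(((7+x)*(0*y))*((y+1)+8))))
Step 3: at LLRR: (7+2) -> 9; overall: (((((x*z)+(b*z))+((x*4)+(7+2)))+(3+3))+((((x+z)+(6*y))+((9*z)+1))+(((7+x)*(0*y))*((y+1)+8)))) -> (((((x*z)+(b*z))+((x*4)+9))+(3+3))+((((x+z)+(6*y))+((9*z)+1))+(((7+x)*(0*y))*((y+1)+8))))
Step 4: at LR: (3+3) -> 6; overall: (((((x*z)+(b*z))+((x*4)+9))+(3+3))+((((x+z)+(6*y))+((9*z)+1))+(((7+x)*(0*y))*((y+1)+8)))) -> (((((x*z)+(b*z))+((x*4)+9))+6)+((((x+z)+(6*y))+((9*z)+1))+(((7+x)*(0*y))*((y+1)+8))))
Step 5: at RRLR: (0*y) -> 0; overall: (((((x*z)+(b*z))+((x*4)+9))+6)+((((x+z)+(6*y))+((9*z)+1))+(((7+x)*(0*y))*((y+1)+8)))) -> (((((x*z)+(b*z))+((x*4)+9))+6)+((((x+z)+(6*y))+((9*z)+1))+(((7+x)*0)*((y+1)+8))))
Step 6: at RRL: ((7+x)*0) -> 0; overall: (((((x*z)+(b*z))+((x*4)+9))+6)+((((x+z)+(6*y))+((9*z)+1))+(((7+x)*0)*((y+1)+8)))) -> (((((x*z)+(b*z))+((x*4)+9))+6)+((((x+z)+(6*y))+((9*z)+1))+(0*((y+1)+8))))
Step 7: at RR: (0*((y+1)+8)) -> 0; overall: (((((x*z)+(b*z))+((x*4)+9))+6)+((((x+z)+(6*y))+((9*z)+1))+(0*((y+1)+8)))) -> (((((x*z)+(b*z))+((x*4)+9))+6)+((((x+z)+(6*y))+((9*z)+1))+0))
Step 8: at R: ((((x+z)+(6*y))+((9*z)+1))+0) -> (((x+z)+(6*y))+((9*z)+1)); overall: (((((x*z)+(b*z))+((x*4)+9))+6)+((((x+z)+(6*y))+((9*z)+1))+0)) -> (((((x*z)+(b*z))+((x*4)+9))+6)+(((x+z)+(6*y))+((9*z)+1)))
Fixed point: (((((x*z)+(b*z))+((x*4)+9))+6)+(((x+z)+(6*y))+((9*z)+1)))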